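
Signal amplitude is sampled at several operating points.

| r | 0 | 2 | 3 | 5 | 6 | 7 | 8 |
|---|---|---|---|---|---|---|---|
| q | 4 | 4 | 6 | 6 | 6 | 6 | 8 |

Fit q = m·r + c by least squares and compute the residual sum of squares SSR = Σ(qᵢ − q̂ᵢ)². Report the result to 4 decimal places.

AᵀA·[m, c]ᵀ = Aᵀq reads: 187·m + 31·c = 198;  31·m + 7·c = 40.
(Σr·r = 187, Σr = 31, Σ1 = 7, Σr·q = 198, Σq = 40.)
Eliminating c: 7·(row 1) − 31·(row 2) gives 348·m = 7·198 − 31·40 = 146, so m = 73/174.
Then c = (40 − 31·(73/174))/7 = 671/174.
Residuals: 25/174, -121/174, 77/87, 4/87, -65/174, -23/29, 137/174; SSR = 233/87.

SSR = 2.6782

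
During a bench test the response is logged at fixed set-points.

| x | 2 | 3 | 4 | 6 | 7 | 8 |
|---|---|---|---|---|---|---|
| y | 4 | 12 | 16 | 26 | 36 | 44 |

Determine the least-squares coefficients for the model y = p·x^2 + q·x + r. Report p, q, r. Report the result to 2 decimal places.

p = 0.34, q = 2.99, r = -1.94

AᵀA·[p, q, r]ᵀ = Aᵀy reads: 8146·p + 1170·q + 178·r = 5896;  1170·p + 178·q + 30·r = 868;  178·p + 30·q + 6·r = 138.
(Σx^2·x^2 = 8146, Σx^2·x = 1170, Σx^2 = 178, Σx·x = 178, Σx = 30, Σ1 = 6, Σx^2·y = 5896, Σx·y = 868, Σy = 138.)
Solving the 3×3 system (Gaussian elimination) gives p = 33/98, q = 293/98, r = -95/49.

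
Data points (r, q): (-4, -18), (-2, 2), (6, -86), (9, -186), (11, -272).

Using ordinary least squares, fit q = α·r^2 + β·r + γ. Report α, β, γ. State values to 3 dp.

Normal-equation sums: Σr^2·r^2 = 22770, Σr^2·r = 2204, Σr^2 = 258, Σr·r = 258, Σr = 20, Σ1 = 5.
Moment sums: Σr^2·q = -51354, Σr·q = -5114, Σq = -560.
So MᵀM·[α, β, γ]ᵀ = Mᵀq: [[22770, 2204, 258]; [2204, 258, 20]; [258, 20, 5]]·[α, β, γ]ᵀ = [-51354, -5114, -560]ᵀ.
Inverting the 3×3 Gram matrix, [α, β, γ]ᵀ = [-786495/387247, -1074021/387247, 215366/55321]ᵀ.

α = -2.031, β = -2.773, γ = 3.893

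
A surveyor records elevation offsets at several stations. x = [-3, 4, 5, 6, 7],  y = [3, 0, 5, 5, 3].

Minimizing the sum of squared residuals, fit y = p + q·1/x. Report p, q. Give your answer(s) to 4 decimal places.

p = 3.2385, q = -0.4520

The normal system MᵀM·[p, q]ᵀ = Mᵀy is [[5, 179/420]; [179/420, 46181/176400]]·[p, q]ᵀ = [16, 53/42]ᵀ.
Δ = 5·(46181/176400) − (179/420)² = 1381/1225.
p = (16·(46181/176400) − (179/420)·(53/42))/(1381/1225) = 322013/99432; q = (5·(53/42) − (179/420)·16)/(1381/1225) = -3745/8286.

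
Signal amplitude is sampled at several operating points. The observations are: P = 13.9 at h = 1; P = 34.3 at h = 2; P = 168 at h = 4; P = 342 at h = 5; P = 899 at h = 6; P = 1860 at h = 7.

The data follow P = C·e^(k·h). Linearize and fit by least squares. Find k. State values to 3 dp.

With ln Pᵢ as the transformed response and hᵢ as the regressor:
AᵀA = [[131.0000, 25.0000]; [25.0000, 6]], rhs = [152.8781, 31.4554]ᵀ  (here Σh = 25.0000, Σ(h)² = 131.0000, Σln P = 31.4554, Σh·ln P = 152.8781).
Slope k = (n·Σh·ln P − Σh·Σln P)/(n·Σ(h)² − (Σh)²) = (6·152.8781 − 25.0000·31.4554)/161.0000 = 0.81294; ln C = (Σln P − k·Σh)/n = 1.85533.

k = 0.813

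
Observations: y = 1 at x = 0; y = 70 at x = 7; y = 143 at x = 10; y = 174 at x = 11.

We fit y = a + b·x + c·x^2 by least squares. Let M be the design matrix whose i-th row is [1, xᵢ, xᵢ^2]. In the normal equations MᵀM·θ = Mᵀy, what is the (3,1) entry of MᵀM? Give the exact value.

Row 3 ↔ basis x^2, column 1 ↔ basis 1, so (MᵀM)_{3,1} = Σᵢ x^2 = (0)·(1) + (49)·(1) + (100)·(1) + (121)·(1) = 270.

270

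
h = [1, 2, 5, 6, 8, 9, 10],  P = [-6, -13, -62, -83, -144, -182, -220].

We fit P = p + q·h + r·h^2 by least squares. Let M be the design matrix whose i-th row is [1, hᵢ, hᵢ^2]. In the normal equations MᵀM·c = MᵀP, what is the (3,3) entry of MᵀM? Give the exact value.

22595

Row 3 ↔ basis h^2, column 3 ↔ basis h^2, so (MᵀM)_{3,3} = Σᵢ (h^2)·(h^2) = (1)·(1) + (4)·(4) + (25)·(25) + (36)·(36) + (64)·(64) + (81)·(81) + (100)·(100) = 22595.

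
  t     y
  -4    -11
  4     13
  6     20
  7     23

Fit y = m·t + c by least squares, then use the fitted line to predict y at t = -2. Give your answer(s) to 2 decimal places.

Setting ∂/∂m … = 0 gives: 117·m + 13·c = 377;  13·m + 4·c = 45.
Determinant 117·4 − 13² = 299.
m = (377·4 − 13·45)/299 = 71/23; c = (117·45 − 13·377)/299 = 28/23.
At t = -2: ŷ = (71/23)·(-2) + (28/23)·(1) = -114/23.

ŷ = -4.96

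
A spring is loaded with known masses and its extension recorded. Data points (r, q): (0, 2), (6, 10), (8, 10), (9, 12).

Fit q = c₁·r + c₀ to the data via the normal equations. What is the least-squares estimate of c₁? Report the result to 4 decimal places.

c₁ = 1.0769

Compute the Gram sums: Σr·r = 181, Σr = 23, Σ1 = 4.
And Σr·q = 248, Σq = 34.
Δ = 181·4 − 23² = 195.
c₁ = (248·4 − 23·34)/195 = 14/13; c₀ = (181·34 − 23·248)/195 = 30/13.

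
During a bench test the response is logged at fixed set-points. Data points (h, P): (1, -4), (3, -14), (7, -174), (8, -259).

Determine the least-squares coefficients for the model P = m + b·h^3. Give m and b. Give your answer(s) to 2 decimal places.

Forming MᵀM = [[4, 883]; [883, 380523]] and MᵀP = [-451, -192672]ᵀ gives MᵀM·[m, b]ᵀ = MᵀP.
Determinant 4·380523 − 883² = 742403.
m = ((-451)·380523 − 883·(-192672))/742403 = -1486497/742403; b = (4·(-192672) − 883·(-451))/742403 = -372455/742403.

m = -2.00, b = -0.50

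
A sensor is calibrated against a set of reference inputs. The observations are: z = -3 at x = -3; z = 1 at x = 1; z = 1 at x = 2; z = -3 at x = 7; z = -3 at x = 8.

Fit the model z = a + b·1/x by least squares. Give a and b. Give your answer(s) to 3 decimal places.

With design matrix M, MᵀM = [[5, 241/168]; [241/168, 39433/28224]] and Mᵀz = [-7, 95/56]ᵀ.
det = 5·(39433/28224) − (241/168)² = 34771/7056.
a = ((-7)·(39433/28224) − (241/168)·(95/56))/(34771/7056) = -86179/34771; b = (5·(95/56) − (241/168)·(-7))/(34771/7056) = 130704/34771.

a = -2.478, b = 3.759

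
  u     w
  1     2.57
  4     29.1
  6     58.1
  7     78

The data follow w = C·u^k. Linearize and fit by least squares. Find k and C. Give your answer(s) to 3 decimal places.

Let Y = ln w. Fitting Y = k·ln u + ln C by least squares:
AᵀA = [[8.9188, 5.1240]; [5.1240, 4]], rhs = [20.4290, 12.7335]ᵀ  (here Σln u = 5.1240, Σ(ln u)² = 8.9188, Σln w = 12.7335, Σln u·ln w = 20.4290).
Δ = 8.9188·4 − (5.1240)² = 9.4201; k = (20.4290·4 − 5.1240·12.7335)/9.4201 = 1.74839, ln C = (8.9188·12.7335 − 5.1240·20.4290)/9.4201 = 0.94371, so C = exp(0.94371) = 2.56950.

k = 1.748, C = 2.570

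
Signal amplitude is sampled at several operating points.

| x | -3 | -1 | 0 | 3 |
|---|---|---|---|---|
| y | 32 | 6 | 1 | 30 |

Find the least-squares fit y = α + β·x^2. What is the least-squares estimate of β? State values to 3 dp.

Setting ∂/∂α … = 0 gives: 4·α + 19·β = 69;  19·α + 163·β = 564.
Eliminating β: 163·(row 1) − 19·(row 2) gives 291·α = 163·69 − 19·564 = 531, so α = 177/97.
Then β = (564 − 19·(177/97))/163 = 315/97.

β = 3.247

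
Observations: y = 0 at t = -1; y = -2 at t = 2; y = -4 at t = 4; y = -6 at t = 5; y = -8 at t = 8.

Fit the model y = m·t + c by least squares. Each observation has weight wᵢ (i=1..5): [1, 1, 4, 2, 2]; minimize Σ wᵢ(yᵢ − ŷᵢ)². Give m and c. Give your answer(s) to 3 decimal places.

m = -0.937, c = -0.570

Setting ∂/∂m … = 0 gives: 247·m + 43·c = -256;  43·m + 10·c = -46.
Determinant 247·10 − 43² = 621.
m = ((-256)·10 − 43·(-46))/621 = -194/207; c = (247·(-46) − 43·(-256))/621 = -118/207.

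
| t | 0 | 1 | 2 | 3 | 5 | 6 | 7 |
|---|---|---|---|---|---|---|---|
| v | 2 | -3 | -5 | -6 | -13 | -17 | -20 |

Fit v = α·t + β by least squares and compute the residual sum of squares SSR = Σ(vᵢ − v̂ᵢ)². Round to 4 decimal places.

SSR = 5.7123

Forming AᵀA = [[124, 24]; [24, 7]] and Aᵀv = [-338, -62]ᵀ gives AᵀA·[α, β]ᵀ = Aᵀv.
det = 124·7 − 24² = 292.
α = ((-338)·7 − 24·(-62))/292 = -439/146; β = (124·(-62) − 24·(-338))/292 = 106/73.
Residuals: 40/73, -211/146, -32/73, 229/146, 85/146, -30/73, -59/146; SSR = 417/73.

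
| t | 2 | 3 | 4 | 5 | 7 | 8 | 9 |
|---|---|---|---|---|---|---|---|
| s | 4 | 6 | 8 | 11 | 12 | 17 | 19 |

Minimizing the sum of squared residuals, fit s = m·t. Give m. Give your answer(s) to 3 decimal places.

m = 2.032

From the data, Σt·t = 248.
And Σt·s = 504.
Normal equations: [[248]]·[m]ᵀ = [504]ᵀ.
m = 504/248 = 2.03226.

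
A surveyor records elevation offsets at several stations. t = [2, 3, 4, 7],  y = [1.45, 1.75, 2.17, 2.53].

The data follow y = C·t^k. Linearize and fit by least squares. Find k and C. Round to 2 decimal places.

Linearized form: ln y = k·ln t + ln C. From the 4 transformed points,
Over the data: Σln t = 5.1240, Σ(ln t)² = 7.3958, Σln y = 2.6341, Σln t·ln y = 3.7526.
Normal system: [[7.3958, 5.1240]; [5.1240, 4]]·[k, ln C]ᵀ = [3.7526, 2.6341]ᵀ.
Slope k = (n·Σln t·ln y − Σln t·Σln y)/(n·Σ(ln t)² − (Σln t)²) = (4·3.7526 − 5.1240·2.6341)/3.3281 = 0.45466; ln C = (Σln y − k·Σln t)/n = 0.07612, so C = exp(0.07612) = 1.07909.

k = 0.45, C = 1.08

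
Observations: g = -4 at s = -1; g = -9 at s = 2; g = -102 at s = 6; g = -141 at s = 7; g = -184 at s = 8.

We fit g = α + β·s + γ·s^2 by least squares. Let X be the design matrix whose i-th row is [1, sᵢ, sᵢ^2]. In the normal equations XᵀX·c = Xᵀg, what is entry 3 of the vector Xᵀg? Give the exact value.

-22397

Entry 3 ↔ basis s^2, so (Xᵀg)_{3} = Σᵢ (s^2)·gᵢ = (1)·(-4) + (4)·(-9) + (36)·(-102) + (49)·(-141) + (64)·(-184) = -22397.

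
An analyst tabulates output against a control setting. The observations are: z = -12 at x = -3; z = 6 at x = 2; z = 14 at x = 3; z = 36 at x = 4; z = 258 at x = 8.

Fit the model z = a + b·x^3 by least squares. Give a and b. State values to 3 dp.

a = 1.941, b = 0.501

Entries of AᵀA: Σ1 = 5, Σx^3 = 584, Σx^3·x^3 = 267762.
Right-hand side: Σz = 302, Σx^3·z = 135150.
AᵀA·[a, b]ᵀ = Aᵀz becomes [[5, 584]; [584, 267762]]·[a, b]ᵀ = [302, 135150]ᵀ.
Δ = 5·267762 − 584² = 997754.
a = (302·267762 − 584·135150)/997754 = 968262/498877; b = (5·135150 − 584·302)/997754 = 249691/498877.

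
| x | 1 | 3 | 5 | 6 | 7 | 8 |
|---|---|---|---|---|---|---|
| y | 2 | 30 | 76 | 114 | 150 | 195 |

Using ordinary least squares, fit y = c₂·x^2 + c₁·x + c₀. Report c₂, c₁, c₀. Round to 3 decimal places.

Entries of MᵀM: Σx^2·x^2 = 8500, Σx^2·x = 1224, Σx^2 = 184, Σx·x = 184, Σx = 30, Σ1 = 6.
And Σx^2·y = 26106, Σx·y = 3766, Σy = 567.
MᵀM·[c₂, c₁, c₀]ᵀ = Mᵀy becomes [[8500, 1224, 184]; [1224, 184, 30]; [184, 30, 6]]·[c₂, c₁, c₀]ᵀ = [26106, 3766, 567]ᵀ.
Solving the 3×3 system (Gaussian elimination) gives c₂ = 10041/3550, c₁ = 7429/3550, c₀ = -4797/1775.

c₂ = 2.828, c₁ = 2.093, c₀ = -2.703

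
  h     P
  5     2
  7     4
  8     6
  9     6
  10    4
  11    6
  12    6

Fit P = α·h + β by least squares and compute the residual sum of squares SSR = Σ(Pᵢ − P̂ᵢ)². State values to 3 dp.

Entries of MᵀM: Σh·h = 584, Σh = 62, Σ1 = 7.
For MᵀP: Σh·P = 318, ΣP = 34.
Normal equations: [[584, 62]; [62, 7]]·[α, β]ᵀ = [318, 34]ᵀ.
det = 584·7 − 62² = 244.
α = (318·7 − 62·34)/244 = 59/122; β = (584·34 − 62·318)/244 = 35/61.
Residuals: -121/122, 5/122, 95/61, 131/122, -86/61, 13/122, -23/61; SSR = 409/61.

SSR = 6.705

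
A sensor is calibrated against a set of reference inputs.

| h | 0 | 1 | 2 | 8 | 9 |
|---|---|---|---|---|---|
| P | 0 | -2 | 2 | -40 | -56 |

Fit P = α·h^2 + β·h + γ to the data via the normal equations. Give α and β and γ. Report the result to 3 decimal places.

Forming AᵀA = [[10674, 1250, 150]; [1250, 150, 20]; [150, 20, 5]] and AᵀP = [-7090, -822, -96]ᵀ gives AᵀA·[α, β, γ]ᵀ = AᵀP.
Row-reducing yields α = -125/121, β = 2018/605, γ = -938/605.

α = -1.033, β = 3.336, γ = -1.550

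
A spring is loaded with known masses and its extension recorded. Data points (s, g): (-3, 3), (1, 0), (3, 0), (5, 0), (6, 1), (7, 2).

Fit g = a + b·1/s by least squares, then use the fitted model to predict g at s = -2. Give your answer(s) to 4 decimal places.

Entries of MᵀM: Σ1 = 6, Σ1/s = 317/210, Σ1/s·1/s = 6421/4900.
And Σg = 6, Σ1/s·g = -23/42.
Determinant 6·(6421/4900) − (317/210)² = 49249/8820.
a = (6·(6421/4900) − (317/210)·(-23/42))/(49249/8820) = 383189/246245; b = (6·(-23/42) − (317/210)·6)/(49249/8820) = -108864/49249.
At s = -2: ĝ = (383189/246245)·(1) + (-108864/49249)·(-1/2) = 655349/246245.

ĝ = 2.6614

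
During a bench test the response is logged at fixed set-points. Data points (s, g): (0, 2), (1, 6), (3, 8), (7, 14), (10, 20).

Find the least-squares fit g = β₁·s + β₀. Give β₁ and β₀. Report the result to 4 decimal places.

Setting ∂/∂β₁ … = 0 gives: 159·β₁ + 21·β₀ = 328;  21·β₁ + 5·β₀ = 50.
(Σs·s = 159, Σs = 21, Σ1 = 5, Σs·g = 328, Σg = 50.)
Eliminating β₀: 5·(row 1) − 21·(row 2) gives 354·β₁ = 5·328 − 21·50 = 590, so β₁ = 5/3.
Then β₀ = (50 − 21·(5/3))/5 = 3.

β₁ = 1.6667, β₀ = 3.0000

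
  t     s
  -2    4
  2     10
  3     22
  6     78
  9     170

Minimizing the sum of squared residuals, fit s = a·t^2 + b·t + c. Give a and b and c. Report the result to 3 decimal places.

a = 1.931, b = 1.564, c = -0.579

Sums needed: Σt^2·t^2 = 7970, Σt^2·t = 972, Σt^2 = 134, Σt·t = 134, Σt = 18, Σ1 = 5.
For Xᵀs: Σt^2·s = 16832, Σt·s = 2076, Σs = 284.
XᵀX·[a, b, c]ᵀ = Xᵀs becomes [[7970, 972, 134]; [972, 134, 18]; [134, 18, 5]]·[a, b, c]ᵀ = [16832, 2076, 284]ᵀ.
Row-reducing yields a = 50932/26377, b = 41250/26377, c = -15264/26377.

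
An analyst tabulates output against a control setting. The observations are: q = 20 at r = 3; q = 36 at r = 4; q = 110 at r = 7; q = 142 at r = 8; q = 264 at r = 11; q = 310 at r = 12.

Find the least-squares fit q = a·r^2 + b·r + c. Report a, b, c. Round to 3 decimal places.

a = 1.954, b = 3.042, c = -7.055

Normal-equation sums: Σr^2·r^2 = 42211, Σr^2·r = 4005, Σr^2 = 403, Σr·r = 403, Σr = 45, Σ1 = 6.
Right-hand side: Σr^2·q = 91818, Σr·q = 8734, Σq = 882.
Normal equations: [[42211, 4005, 403]; [4005, 403, 45]; [403, 45, 6]]·[a, b, c]ᵀ = [91818, 8734, 882]ᵀ.
Solving the 3×3 system (Gaussian elimination) gives a = 297/152, b = 60571/19912, c = -17559/2489.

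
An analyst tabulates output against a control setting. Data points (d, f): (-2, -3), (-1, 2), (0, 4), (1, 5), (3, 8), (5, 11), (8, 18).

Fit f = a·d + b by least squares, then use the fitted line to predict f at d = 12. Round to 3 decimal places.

f̂ = 25.113

Entries of MᵀM: Σd·d = 104, Σd = 14, Σ1 = 7.
For Mᵀf: Σd·f = 232, Σf = 45.
MᵀM·[a, b]ᵀ = Mᵀf becomes [[104, 14]; [14, 7]]·[a, b]ᵀ = [232, 45]ᵀ.
Δ = 104·7 − 14² = 532.
a = (232·7 − 14·45)/532 = 71/38; b = (104·45 − 14·232)/532 = 358/133.
At d = 12: f̂ = (71/38)·(12) + (358/133)·(1) = 3340/133.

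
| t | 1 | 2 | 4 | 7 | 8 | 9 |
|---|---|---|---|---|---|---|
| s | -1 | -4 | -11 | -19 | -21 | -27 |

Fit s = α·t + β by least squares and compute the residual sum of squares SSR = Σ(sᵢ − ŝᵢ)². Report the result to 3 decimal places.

Forming XᵀX = [[215, 31]; [31, 6]] and Xᵀs = [-597, -83]ᵀ gives XᵀX·[α, β]ᵀ = Xᵀs.
Eliminating β: 6·(row 1) − 31·(row 2) gives 329·α = 6·(-597) − 31·(-83) = -1009, so α = -1009/329.
Then β = ((-83) − 31·(-1009/329))/6 = 662/329.
Residuals: 18/329, 40/329, -35/47, 150/329, 501/329, -464/329; SSR = 1674/329.

SSR = 5.088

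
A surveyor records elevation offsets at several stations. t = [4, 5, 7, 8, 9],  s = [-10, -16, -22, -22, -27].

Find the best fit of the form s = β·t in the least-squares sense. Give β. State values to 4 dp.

The normal equations are: 235·β = -693.
β = (-693)/235 = -2.94894.

β = -2.9489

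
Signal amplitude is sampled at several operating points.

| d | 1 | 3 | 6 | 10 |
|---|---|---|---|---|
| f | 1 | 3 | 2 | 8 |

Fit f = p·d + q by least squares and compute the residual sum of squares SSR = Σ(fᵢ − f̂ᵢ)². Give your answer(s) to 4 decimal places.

Setting ∂/∂p … = 0 gives: 146·p + 20·q = 102;  20·p + 4·q = 14.
(Σd·d = 146, Σd = 20, Σ1 = 4, Σd·f = 102, Σf = 14.)
Determinant 146·4 − 20² = 184.
p = (102·4 − 20·14)/184 = 16/23; q = (146·14 − 20·102)/184 = 1/46.
Residuals: 13/46, 41/46, -101/46, 47/46; SSR = 155/23.

SSR = 6.7391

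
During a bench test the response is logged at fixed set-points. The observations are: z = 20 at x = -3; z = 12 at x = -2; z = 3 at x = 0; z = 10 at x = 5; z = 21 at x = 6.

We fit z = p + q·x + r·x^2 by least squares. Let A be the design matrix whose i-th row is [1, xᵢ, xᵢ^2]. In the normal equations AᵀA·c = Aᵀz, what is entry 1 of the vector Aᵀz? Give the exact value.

66

Entry 1 ↔ basis 1, so (Aᵀz)_{1} = Σᵢ zᵢ = (1)·(20) + (1)·(12) + (1)·(3) + (1)·(10) + (1)·(21) = 66.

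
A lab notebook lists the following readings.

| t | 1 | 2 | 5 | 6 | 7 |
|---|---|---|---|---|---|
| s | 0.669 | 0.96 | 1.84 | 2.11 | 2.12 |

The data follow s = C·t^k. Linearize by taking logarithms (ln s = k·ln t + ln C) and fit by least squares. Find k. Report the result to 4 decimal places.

k = 0.6286

Taking logs, ln s = k·ln t + ln C, so regress ln s on ln t.
Σln t = 6.0403, Σ(ln t)² = 10.0677, Σln s = 1.6651, Σln t·ln s = 3.7532.
Normal system: [[10.0677, 6.0403]; [6.0403, 5]]·[k, ln C]ᵀ = [3.7532, 1.6651]ᵀ.
Δ = 10.0677·5 − (6.0403)² = 13.8539; k = (3.7532·5 − 6.0403·1.6651)/13.8539 = 0.62858, ln C = (10.0677·1.6651 − 6.0403·3.7532)/13.8539 = -0.42634.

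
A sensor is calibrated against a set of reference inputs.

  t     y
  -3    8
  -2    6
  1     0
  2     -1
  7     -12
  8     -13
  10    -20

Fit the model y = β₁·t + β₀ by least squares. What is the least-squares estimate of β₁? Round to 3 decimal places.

β₁ = -2.064

MᵀM·[β₁, β₀]ᵀ = Mᵀy reads: 231·β₁ + 23·β₀ = -426;  23·β₁ + 7·β₀ = -32.
(Σt·t = 231, Σt = 23, Σ1 = 7, Σt·y = -426, Σy = -32.)
det = 231·7 − 23² = 1088.
β₁ = ((-426)·7 − 23·(-32))/1088 = -1123/544; β₀ = (231·(-32) − 23·(-426))/1088 = 1203/544.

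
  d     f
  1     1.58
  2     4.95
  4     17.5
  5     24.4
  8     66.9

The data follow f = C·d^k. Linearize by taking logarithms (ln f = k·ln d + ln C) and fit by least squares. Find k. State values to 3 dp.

k = 1.784

Taking logs, ln f = k·ln d + ln C, so regress ln f on ln d.
XᵀX = [[9.3166, 5.7683]; [5.7683, 5]], rhs = [18.9583, 12.3168]ᵀ  (here Σln d = 5.7683, Σ(ln d)² = 9.3166, Σln f = 12.3168, Σln d·ln f = 18.9583).
Solving (det = 13.3096): k = 1.78397, ln C = 0.40525.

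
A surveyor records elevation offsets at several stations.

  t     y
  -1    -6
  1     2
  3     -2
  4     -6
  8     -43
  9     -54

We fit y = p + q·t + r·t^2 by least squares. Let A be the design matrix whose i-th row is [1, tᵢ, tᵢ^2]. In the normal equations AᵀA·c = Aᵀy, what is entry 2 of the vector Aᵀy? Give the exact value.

-852

Entry 2 ↔ basis t, so (Aᵀy)_{2} = Σᵢ (t)·yᵢ = (-1)·(-6) + (1)·(2) + (3)·(-2) + (4)·(-6) + (8)·(-43) + (9)·(-54) = -852.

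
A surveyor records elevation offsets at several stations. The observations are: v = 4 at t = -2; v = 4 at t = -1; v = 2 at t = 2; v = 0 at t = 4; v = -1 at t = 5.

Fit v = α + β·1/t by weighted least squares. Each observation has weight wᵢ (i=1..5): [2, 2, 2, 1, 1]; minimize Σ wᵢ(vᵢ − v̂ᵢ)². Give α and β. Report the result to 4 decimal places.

From the data, Σwᵢ·1 = 8, Σwᵢ·1/t = -31/20, Σwᵢ·1/t·1/t = 1241/400.
And Σwᵢ·v = 19, Σwᵢ·1/t·v = -51/5.
So AᵀWA·[α, β]ᵀ = AᵀWv: [[8, -31/20]; [-31/20, 1241/400]]·[α, β]ᵀ = [19, -51/5]ᵀ.
Determinant 8·(1241/400) − (-31/20)² = 8967/400.
α = (19·(1241/400) − (-31/20)·(-51/5))/(8967/400) = 2465/1281; β = (8·(-51/5) − (-31/20)·19)/(8967/400) = -2980/1281.

α = 1.9243, β = -2.3263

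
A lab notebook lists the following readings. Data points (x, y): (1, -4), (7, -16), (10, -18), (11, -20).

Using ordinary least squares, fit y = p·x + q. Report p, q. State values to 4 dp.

Compute the Gram sums: Σx·x = 271, Σx = 29, Σ1 = 4.
For Aᵀy: Σx·y = -516, Σy = -58.
Normal equations: [[271, 29]; [29, 4]]·[p, q]ᵀ = [-516, -58]ᵀ.
Determinant 271·4 − 29² = 243.
p = ((-516)·4 − 29·(-58))/243 = -382/243; q = (271·(-58) − 29·(-516))/243 = -754/243.

p = -1.5720, q = -3.1029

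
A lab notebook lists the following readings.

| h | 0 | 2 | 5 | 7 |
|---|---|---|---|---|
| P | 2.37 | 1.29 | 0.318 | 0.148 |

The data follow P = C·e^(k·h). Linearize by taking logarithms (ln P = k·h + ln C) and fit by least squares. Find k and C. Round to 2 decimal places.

Let Y = ln P. Fitting Y = k·h + ln C by least squares:
Σh = 14.0000, Σ(h)² = 78.0000, Σln P = -1.9387, Σh·ln P = -18.5930.
Equations: 78.0000·k + 14.0000·ln C = -18.5930;  14.0000·k + 4·ln C = -1.9387.
Slope k = (n·Σh·ln P − Σh·Σln P)/(n·Σ(h)² − (Σh)²) = (4·-18.5930 − 14.0000·-1.9387)/116.0000 = -0.40716; ln C = (Σln P − k·Σh)/n = 0.94037, so C = exp(0.94037) = 2.56093.

k = -0.41, C = 2.56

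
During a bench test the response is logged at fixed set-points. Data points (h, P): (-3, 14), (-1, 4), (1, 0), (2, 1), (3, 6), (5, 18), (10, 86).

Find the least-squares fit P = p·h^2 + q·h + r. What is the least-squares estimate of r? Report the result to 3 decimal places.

Sums needed: Σh^2·h^2 = 10805, Σh^2·h = 1133, Σh^2 = 149, Σh·h = 149, Σh = 17, Σ1 = 7.
Moment sums: Σh^2·P = 9238, Σh·P = 924, ΣP = 129.
Row-reducing yields p = 199805/199122, q = -150730/99561, r = 7079/9482.

r = 0.747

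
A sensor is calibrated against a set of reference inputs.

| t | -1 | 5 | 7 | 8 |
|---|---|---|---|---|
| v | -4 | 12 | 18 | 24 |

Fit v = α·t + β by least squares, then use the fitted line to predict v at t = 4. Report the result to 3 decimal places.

v̂ = 10.277

From the data, Σt·t = 139, Σt = 19, Σ1 = 4.
Right-hand side: Σt·v = 382, Σv = 50.
So XᵀX·[α, β]ᵀ = Xᵀv: [[139, 19]; [19, 4]]·[α, β]ᵀ = [382, 50]ᵀ.
Eliminating β: 4·(row 1) − 19·(row 2) gives 195·α = 4·382 − 19·50 = 578, so α = 578/195.
Then β = (50 − 19·(578/195))/4 = -308/195.
At t = 4: v̂ = (578/195)·(4) + (-308/195)·(1) = 668/65.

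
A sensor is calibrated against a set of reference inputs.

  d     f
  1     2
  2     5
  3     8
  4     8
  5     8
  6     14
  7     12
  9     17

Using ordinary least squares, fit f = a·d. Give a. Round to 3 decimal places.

From the data, Σd·d = 221.
For Xᵀf: Σd·f = 429.
So XᵀX·[a]ᵀ = Xᵀf: [[221]]·[a]ᵀ = [429]ᵀ.
a = 429/221 = 1.94118.

a = 1.941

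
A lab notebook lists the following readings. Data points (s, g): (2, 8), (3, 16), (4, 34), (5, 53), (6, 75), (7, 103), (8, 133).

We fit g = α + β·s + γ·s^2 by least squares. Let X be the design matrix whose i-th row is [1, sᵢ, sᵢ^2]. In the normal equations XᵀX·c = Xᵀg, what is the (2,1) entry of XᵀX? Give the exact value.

Row 2 ↔ basis s, column 1 ↔ basis 1, so (XᵀX)_{2,1} = Σᵢ s = (2)·(1) + (3)·(1) + (4)·(1) + (5)·(1) + (6)·(1) + (7)·(1) + (8)·(1) = 35.

35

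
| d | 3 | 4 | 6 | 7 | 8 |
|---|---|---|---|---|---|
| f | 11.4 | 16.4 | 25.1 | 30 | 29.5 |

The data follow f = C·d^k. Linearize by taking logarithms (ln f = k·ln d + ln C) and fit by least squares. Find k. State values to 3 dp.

Let Y = ln f. Fitting Y = k·ln d + ln C by least squares:
Over the data: Σln d = 8.3020, Σ(ln d)² = 14.4498, Σln f = 15.2394, Σln d·ln f = 25.9821.
Normal system: [[14.4498, 8.3020]; [8.3020, 5]]·[k, ln C]ᵀ = [25.9821, 15.2394]ᵀ.
Solving (det = 3.3255): k = 1.02037, ln C = 1.35365.

k = 1.020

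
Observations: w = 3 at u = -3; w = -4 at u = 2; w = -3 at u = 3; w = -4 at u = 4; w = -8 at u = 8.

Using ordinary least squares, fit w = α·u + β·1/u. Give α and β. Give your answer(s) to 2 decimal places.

Entries of AᵀA: Σu·u = 102, Σu·1/u = 5, Σ1/u·1/u = 317/576.
Right-hand side: Σu·w = -106, Σ1/u·w = -6.
AᵀA·[α, β]ᵀ = Aᵀw becomes [[102, 5]; [5, 317/576]]·[α, β]ᵀ = [-106, -6]ᵀ.
Eliminating β: (317/576)·(row 1) − 5·(row 2) gives (2989/96)·α = (317/576)·(-106) − 5·(-6) = -8161/288, so α = -8161/8967.
Then β = ((-6) − 5·(-8161/8967))/(317/576) = -7872/2989.

α = -0.91, β = -2.63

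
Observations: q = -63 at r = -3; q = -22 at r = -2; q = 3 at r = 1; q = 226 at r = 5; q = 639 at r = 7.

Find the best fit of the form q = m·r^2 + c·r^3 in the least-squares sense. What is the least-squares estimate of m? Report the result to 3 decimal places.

m = -1.019

Forming XᵀX = [[3124, 19658]; [19658, 134068]] and Xᵀq = [36309, 249307]ᵀ gives XᵀX·[m, c]ᵀ = Xᵀq.
Eliminating c: 134068·(row 1) − 19658·(row 2) gives 32391468·m = 134068·36309 − 19658·249307 = -33001994, so m = -16500997/16195734.
Then c = (249307 − 19658·(-16500997/16195734))/134068 = 32536373/16195734.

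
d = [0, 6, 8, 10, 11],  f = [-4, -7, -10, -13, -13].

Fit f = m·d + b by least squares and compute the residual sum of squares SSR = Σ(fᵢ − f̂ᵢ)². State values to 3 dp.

SSR = 3.884

Entries of MᵀM: Σd·d = 321, Σd = 35, Σ1 = 5.
Right-hand side: Σd·f = -395, Σf = -47.
Eliminating b: 5·(row 1) − 35·(row 2) gives 380·m = 5·(-395) − 35·(-47) = -330, so m = -33/38.
Then b = ((-47) − 35·(-33/38))/5 = -631/190.
Residuals: -129/190, 291/190, 51/190, -189/190, -12/95; SSR = 369/95.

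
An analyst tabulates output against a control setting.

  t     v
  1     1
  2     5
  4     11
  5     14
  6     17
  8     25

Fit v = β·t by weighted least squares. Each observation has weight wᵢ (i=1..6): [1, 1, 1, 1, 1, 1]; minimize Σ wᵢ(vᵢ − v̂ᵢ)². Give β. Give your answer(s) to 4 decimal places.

AᵀWA·[β]ᵀ = AᵀWv reads: 146·β = 427.
(Σwᵢ·t·t = 146, Σwᵢ·t·v = 427.)
β = 427/146 = 2.92466.

β = 2.9247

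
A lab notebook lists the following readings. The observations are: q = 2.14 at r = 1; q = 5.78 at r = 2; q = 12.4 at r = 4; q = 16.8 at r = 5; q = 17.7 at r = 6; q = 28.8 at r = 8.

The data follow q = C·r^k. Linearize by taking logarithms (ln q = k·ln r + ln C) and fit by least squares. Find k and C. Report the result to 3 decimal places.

With ln qᵢ as the transformed response and ln rᵢ as the regressor:
AᵀA = [[12.5270, 7.5601]; [7.5601, 6]], rhs = [21.3836, 14.0882]ᵀ  (here Σln r = 7.5601, Σ(ln r)² = 12.5270, Σln q = 14.0882, Σln r·ln q = 21.3836).
Δ = 12.5270·6 − (7.5601)² = 18.0074; k = (21.3836·6 − 7.5601·14.0882)/18.0074 = 1.21025, ln C = (12.5270·14.0882 − 7.5601·21.3836)/18.0074 = 0.82310, so C = exp(0.82310) = 2.27755.

k = 1.210, C = 2.278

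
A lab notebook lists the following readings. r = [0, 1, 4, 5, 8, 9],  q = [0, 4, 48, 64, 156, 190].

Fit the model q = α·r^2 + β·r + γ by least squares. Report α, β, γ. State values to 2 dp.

Forming AᵀA = [[11539, 1431, 187]; [1431, 187, 27]; [187, 27, 6]] and Aᵀq = [27746, 3474, 462]ᵀ gives AᵀA·[α, β, γ]ᵀ = Aᵀq.
Inverting the 3×3 Gram matrix, [α, β, γ]ᵀ = [297/152, 73917/19912, -3001/4978]ᵀ.

α = 1.95, β = 3.71, γ = -0.60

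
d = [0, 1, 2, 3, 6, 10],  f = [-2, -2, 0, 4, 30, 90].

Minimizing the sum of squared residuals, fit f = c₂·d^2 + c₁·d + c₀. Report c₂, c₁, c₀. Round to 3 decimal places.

c₂ = 0.993, c₁ = -0.684, c₀ = -2.329

Compute the Gram sums: Σd^2·d^2 = 11394, Σd^2·d = 1252, Σd^2 = 150, Σd·d = 150, Σd = 22, Σ1 = 6.
For Aᵀf: Σd^2·f = 10114, Σd·f = 1090, Σf = 120.
Normal equations: [[11394, 1252, 150]; [1252, 150, 22]; [150, 22, 6]]·[c₂, c₁, c₀]ᵀ = [10114, 1090, 120]ᵀ.
Inverting the 3×3 Gram matrix, [c₂, c₁, c₀]ᵀ = [2131/2145, -489/715, -4996/2145]ᵀ.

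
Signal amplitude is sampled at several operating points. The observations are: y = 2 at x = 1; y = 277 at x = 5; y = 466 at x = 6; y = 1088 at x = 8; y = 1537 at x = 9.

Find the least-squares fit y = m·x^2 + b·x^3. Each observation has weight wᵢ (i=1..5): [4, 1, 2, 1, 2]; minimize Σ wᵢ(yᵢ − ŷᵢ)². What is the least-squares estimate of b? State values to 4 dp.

b = 1.9988

Forming AᵀWA = [[20439, 169547]; [169547, 1433967]] and AᵀWy = [359111, 3033947]ᵀ gives AᵀWA·[m, b]ᵀ = AᵀWy.
Eliminating b: 1433967·(row 1) − 169547·(row 2) gives 562666304·m = 1433967·359111 − 169547·3033947 = 556711328, so m = 17397229/17583322.
Then b = (3033947 − 169547·(17397229/17583322))/1433967 = 35145313/17583322.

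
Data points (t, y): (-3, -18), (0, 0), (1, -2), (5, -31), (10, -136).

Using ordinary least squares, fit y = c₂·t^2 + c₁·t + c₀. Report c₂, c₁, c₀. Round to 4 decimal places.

c₂ = -1.4806, c₁ = 1.2912, c₀ = -0.7816

With design matrix M, MᵀM = [[10707, 1099, 135]; [1099, 135, 13]; [135, 13, 5]] and Mᵀy = [-14539, -1463, -187]ᵀ.
Row-reducing yields c₂ = -26107/17633, c₁ = 22768/17633, c₀ = -13782/17633.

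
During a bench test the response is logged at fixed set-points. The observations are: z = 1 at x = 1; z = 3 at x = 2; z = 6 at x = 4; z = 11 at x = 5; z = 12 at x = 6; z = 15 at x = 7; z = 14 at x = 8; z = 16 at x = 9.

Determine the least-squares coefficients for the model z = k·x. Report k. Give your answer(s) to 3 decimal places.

Entries of MᵀM: Σx·x = 276.
For Mᵀz: Σx·z = 519.
MᵀM·[k]ᵀ = Mᵀz becomes [[276]]·[k]ᵀ = [519]ᵀ.
k = 519/276 = 1.88043.

k = 1.880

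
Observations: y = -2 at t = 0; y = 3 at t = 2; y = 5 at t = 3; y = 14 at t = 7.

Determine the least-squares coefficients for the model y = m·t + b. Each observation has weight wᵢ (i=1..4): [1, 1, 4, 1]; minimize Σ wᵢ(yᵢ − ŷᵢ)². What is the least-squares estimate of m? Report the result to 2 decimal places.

m = 2.27

Entries of MᵀWM: Σwᵢ·t·t = 89, Σwᵢ·t = 21, Σwᵢ·1 = 7.
Moment sums: Σwᵢ·t·y = 164, Σwᵢ·y = 35.
det = 89·7 − 21² = 182.
m = (164·7 − 21·35)/182 = 59/26; b = (89·35 − 21·164)/182 = -47/26.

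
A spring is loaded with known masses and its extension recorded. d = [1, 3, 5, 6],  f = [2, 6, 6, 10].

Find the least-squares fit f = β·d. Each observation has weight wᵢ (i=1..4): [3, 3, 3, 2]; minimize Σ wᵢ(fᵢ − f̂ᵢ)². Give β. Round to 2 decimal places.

β = 1.53

From the data, Σwᵢ·d·d = 177.
For AᵀWf: Σwᵢ·d·f = 270.
Normal equations: [[177]]·[β]ᵀ = [270]ᵀ.
β = 270/177 = 1.52542.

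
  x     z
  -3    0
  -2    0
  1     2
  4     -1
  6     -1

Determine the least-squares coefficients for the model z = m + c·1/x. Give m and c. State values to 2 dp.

Normal-equation sums: Σ1 = 5, Σ1/x = 7/12, Σ1/x·1/x = 209/144.
Right-hand side: Σz = 0, Σ1/x·z = 19/12.
AᵀA·[m, c]ᵀ = Aᵀz becomes [[5, 7/12]; [7/12, 209/144]]·[m, c]ᵀ = [0, 19/12]ᵀ.
Determinant 5·(209/144) − (7/12)² = 83/12.
m = (0·(209/144) − (7/12)·(19/12))/(83/12) = -133/996; c = (5·(19/12) − (7/12)·0)/(83/12) = 95/83.

m = -0.13, c = 1.14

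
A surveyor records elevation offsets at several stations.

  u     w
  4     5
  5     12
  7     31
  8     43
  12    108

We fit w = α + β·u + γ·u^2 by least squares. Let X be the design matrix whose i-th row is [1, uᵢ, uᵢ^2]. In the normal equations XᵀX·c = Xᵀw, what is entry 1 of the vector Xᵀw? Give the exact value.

199

Entry 1 ↔ basis 1, so (Xᵀw)_{1} = Σᵢ wᵢ = (1)·(5) + (1)·(12) + (1)·(31) + (1)·(43) + (1)·(108) = 199.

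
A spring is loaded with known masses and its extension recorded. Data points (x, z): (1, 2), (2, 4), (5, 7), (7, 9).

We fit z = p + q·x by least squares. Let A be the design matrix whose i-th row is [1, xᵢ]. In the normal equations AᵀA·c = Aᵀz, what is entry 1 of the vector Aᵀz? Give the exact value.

Entry 1 ↔ basis 1, so (Aᵀz)_{1} = Σᵢ zᵢ = (1)·(2) + (1)·(4) + (1)·(7) + (1)·(9) = 22.

22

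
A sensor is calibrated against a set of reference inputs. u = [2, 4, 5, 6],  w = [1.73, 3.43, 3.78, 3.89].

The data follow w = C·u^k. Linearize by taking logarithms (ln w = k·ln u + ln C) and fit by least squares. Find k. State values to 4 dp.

With ln wᵢ as the transformed response and ln uᵢ as the regressor:
AᵀA = [[8.2030, 5.4806]; [5.4806, 4]], rhs = [6.6627, 4.4688]ᵀ  (here Σln u = 5.4806, Σ(ln u)² = 8.2030, Σln w = 4.4688, Σln u·ln w = 6.6627).
Solving (det = 2.7744): k = 0.77808, ln C = 0.05111.

k = 0.7781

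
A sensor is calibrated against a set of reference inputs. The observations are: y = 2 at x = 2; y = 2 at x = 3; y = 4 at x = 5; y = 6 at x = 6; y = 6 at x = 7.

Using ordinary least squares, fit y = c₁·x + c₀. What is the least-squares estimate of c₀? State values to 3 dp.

With design matrix A, AᵀA = [[123, 23]; [23, 5]] and Aᵀy = [108, 20]ᵀ.
Eliminating c₀: 5·(row 1) − 23·(row 2) gives 86·c₁ = 5·108 − 23·20 = 80, so c₁ = 40/43.
Then c₀ = (20 − 23·(40/43))/5 = -12/43.

c₀ = -0.279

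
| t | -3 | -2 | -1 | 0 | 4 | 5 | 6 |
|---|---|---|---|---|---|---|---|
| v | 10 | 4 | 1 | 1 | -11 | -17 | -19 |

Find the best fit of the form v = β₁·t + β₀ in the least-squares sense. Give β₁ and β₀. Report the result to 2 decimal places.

The normal equations are: 91·β₁ + 9·β₀ = -282;  9·β₁ + 7·β₀ = -31.
(Σt·t = 91, Σt = 9, Σ1 = 7, Σt·v = -282, Σv = -31.)
Determinant 91·7 − 9² = 556.
β₁ = ((-282)·7 − 9·(-31))/556 = -1695/556; β₀ = (91·(-31) − 9·(-282))/556 = -283/556.

β₁ = -3.05, β₀ = -0.51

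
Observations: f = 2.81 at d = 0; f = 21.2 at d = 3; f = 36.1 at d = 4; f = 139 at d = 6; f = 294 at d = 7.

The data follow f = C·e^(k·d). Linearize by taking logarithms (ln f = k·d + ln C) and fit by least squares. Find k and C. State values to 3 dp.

k = 0.658, C = 2.793

With ln fᵢ as the transformed response and dᵢ as the regressor:
Over the data: Σd = 20.0000, Σ(d)² = 110.0000, Σln f = 18.2915, Σd·ln f = 92.8991.
Normal system: [[110.0000, 20.0000]; [20.0000, 5]]·[k, ln C]ᵀ = [92.8991, 18.2915]ᵀ.
Solving (det = 150.0000): k = 0.65776, ln C = 1.02725, so C = exp(1.02725) = 2.79336.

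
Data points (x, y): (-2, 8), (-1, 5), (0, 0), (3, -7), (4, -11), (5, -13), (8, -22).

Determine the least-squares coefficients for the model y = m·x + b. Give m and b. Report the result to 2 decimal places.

Compute the Gram sums: Σx·x = 119, Σx = 17, Σ1 = 7.
For Aᵀy: Σx·y = -327, Σy = -40.
Determinant 119·7 − 17² = 544.
m = ((-327)·7 − 17·(-40))/544 = -1609/544; b = (119·(-40) − 17·(-327))/544 = 47/32.

m = -2.96, b = 1.47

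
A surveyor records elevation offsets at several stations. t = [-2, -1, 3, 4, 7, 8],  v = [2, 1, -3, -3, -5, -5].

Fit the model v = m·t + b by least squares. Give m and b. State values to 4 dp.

m = -0.7223, b = 0.1207

With design matrix X, XᵀX = [[143, 19]; [19, 6]] and Xᵀv = [-101, -13]ᵀ.
Determinant 143·6 − 19² = 497.
m = ((-101)·6 − 19·(-13))/497 = -359/497; b = (143·(-13) − 19·(-101))/497 = 60/497.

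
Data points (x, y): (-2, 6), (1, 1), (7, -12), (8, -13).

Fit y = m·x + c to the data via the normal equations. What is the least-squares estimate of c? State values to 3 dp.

The normal equations are: 118·m + 14·c = -199;  14·m + 4·c = -18.
Eliminating c: 4·(row 1) − 14·(row 2) gives 276·m = 4·(-199) − 14·(-18) = -544, so m = -136/69.
Then c = ((-18) − 14·(-136/69))/4 = 331/138.

c = 2.399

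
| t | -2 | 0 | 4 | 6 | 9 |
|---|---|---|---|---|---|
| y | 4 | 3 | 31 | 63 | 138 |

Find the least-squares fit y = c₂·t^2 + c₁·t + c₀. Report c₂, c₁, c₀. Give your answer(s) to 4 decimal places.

c₂ = 1.5417, c₁ = 1.2409, c₀ = 1.3382

The normal system MᵀM·[c₂, c₁, c₀]ᵀ = Mᵀy is [[8129, 1001, 137]; [1001, 137, 17]; [137, 17, 5]]·[c₂, c₁, c₀]ᵀ = [13958, 1736, 239]ᵀ.
Inverting the 3×3 Gram matrix, [c₂, c₁, c₀]ᵀ = [1608/1043, 5177/4172, 5583/4172]ᵀ.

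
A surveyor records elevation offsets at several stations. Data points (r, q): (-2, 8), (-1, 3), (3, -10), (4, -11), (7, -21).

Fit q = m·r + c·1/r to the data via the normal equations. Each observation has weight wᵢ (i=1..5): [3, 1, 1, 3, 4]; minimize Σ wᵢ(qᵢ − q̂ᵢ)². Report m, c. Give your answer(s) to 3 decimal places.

m = -2.942, c = -1.541

Setting ∂/∂m … = 0 gives: 266·m + 12·c = -801;  12·m + (15031/7056)·c = -463/12.
Eliminating c: (15031/7056)·(row 1) − 12·(row 2) gives (213013/504)·m = (15031/7056)·(-801) − 12·(-463/12) = -974767/784, so m = -8772903/2982182.
Then c = ((-463/12) − 12·(-8772903/2982182))/(15031/7056) = -328188/213013.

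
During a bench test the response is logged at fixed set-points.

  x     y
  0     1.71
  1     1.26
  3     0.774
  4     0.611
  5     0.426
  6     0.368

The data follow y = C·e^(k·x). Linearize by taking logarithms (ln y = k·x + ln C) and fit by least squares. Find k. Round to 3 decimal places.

Taking logs, ln y = k·x + ln C, so regress ln y on x.
Over the data: Σx = 19.0000, Σ(x)² = 87.0000, Σln y = -1.8342, Σx·ln y = -12.7727.
Normal system: [[87.0000, 19.0000]; [19.0000, 6]]·[k, ln C]ᵀ = [-12.7727, -1.8342]ᵀ.
Δ = 87.0000·6 − (19.0000)² = 161.0000; k = (-12.7727·6 − 19.0000·-1.8342)/161.0000 = -0.25954, ln C = (87.0000·-1.8342 − 19.0000·-12.7727)/161.0000 = 0.51617.

k = -0.260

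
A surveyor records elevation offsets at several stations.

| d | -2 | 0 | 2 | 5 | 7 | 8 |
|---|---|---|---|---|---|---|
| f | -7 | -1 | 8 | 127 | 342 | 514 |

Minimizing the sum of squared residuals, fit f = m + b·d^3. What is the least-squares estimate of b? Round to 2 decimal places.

b = 1.00

MᵀM·[m, b]ᵀ = Mᵀf reads: 6·m + 980·b = 983;  980·m + 395546·b = 396469.
(Σ1 = 6, Σd^3 = 980, Σd^3·d^3 = 395546, Σf = 983, Σd^3·f = 396469.)
Δ = 6·395546 − 980² = 1412876.
m = (983·395546 − 980·396469)/1412876 = 141049/706438; b = (6·396469 − 980·983)/1412876 = 707737/706438.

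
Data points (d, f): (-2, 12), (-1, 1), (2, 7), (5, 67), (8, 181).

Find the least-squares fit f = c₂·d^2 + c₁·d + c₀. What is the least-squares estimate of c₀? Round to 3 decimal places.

The normal system AᵀA·[c₂, c₁, c₀]ᵀ = Aᵀf is [[4754, 636, 98]; [636, 98, 12]; [98, 12, 5]]·[c₂, c₁, c₀]ᵀ = [13336, 1772, 268]ᵀ.
Inverting the 3×3 Gram matrix, [c₂, c₁, c₀]ᵀ = [14852/4919, -5782/4919, -13564/4919]ᵀ.

c₀ = -2.757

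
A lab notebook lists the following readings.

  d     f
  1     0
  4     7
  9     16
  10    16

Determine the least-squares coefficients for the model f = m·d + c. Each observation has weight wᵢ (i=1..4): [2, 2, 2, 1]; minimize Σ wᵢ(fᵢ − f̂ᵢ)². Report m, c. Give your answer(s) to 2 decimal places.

m = 1.87, c = -1.27

Normal-equation sums: Σwᵢ·d·d = 296, Σwᵢ·d = 38, Σwᵢ·1 = 7.
Right-hand side: Σwᵢ·d·f = 504, Σwᵢ·f = 62.
So AᵀWA·[m, c]ᵀ = AᵀWf: [[296, 38]; [38, 7]]·[m, c]ᵀ = [504, 62]ᵀ.
Eliminating c: 7·(row 1) − 38·(row 2) gives 628·m = 7·504 − 38·62 = 1172, so m = 293/157.
Then c = (62 − 38·(293/157))/7 = -200/157.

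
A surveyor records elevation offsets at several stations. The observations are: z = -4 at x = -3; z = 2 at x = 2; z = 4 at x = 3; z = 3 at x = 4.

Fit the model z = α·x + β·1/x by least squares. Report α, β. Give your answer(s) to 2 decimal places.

α = 0.86, β = 1.81

Entries of MᵀM: Σx·x = 38, Σx·1/x = 4, Σ1/x·1/x = 77/144.
Right-hand side: Σx·z = 40, Σ1/x·z = 53/12.
Normal equations: [[38, 4]; [4, 77/144]]·[α, β]ᵀ = [40, 53/12]ᵀ.
det = 38·(77/144) − 4² = 311/72.
α = (40·(77/144) − 4·(53/12))/(311/72) = 268/311; β = (38·(53/12) − 4·40)/(311/72) = 564/311.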